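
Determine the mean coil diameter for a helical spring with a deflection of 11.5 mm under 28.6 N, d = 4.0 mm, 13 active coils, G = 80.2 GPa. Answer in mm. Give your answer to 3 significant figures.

43.0 mm

Required rate k = F/δ = 28.6/11.5 = 2.487 N/mm
D = (Gd⁴/(8N_a·k))^(1/3) = (80.2×10³·4.0⁴/(8·13·2.487))^(1/3)
  = (79380.3)^(1/3) = 42.9771 mm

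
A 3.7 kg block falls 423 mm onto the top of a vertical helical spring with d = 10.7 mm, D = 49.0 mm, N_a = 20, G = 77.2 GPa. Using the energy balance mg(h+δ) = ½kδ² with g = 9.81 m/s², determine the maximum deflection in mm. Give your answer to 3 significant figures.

24.6 mm

k = Gd⁴/(8D³N_a) = (77.2×10³)(10.7⁴)/(8·49.0³·20) = 53.758 N/mm
W = mg = 3.7 × 9.81 = 36.297 N
½kδ² − Wδ − Wh = 0 → δ = (W + √(W² + 2kWh))/k
δ = (36.297 + √(1317.5 + 1.65077e+06))/53.758 = (36.297 + 1285.3)/53.758 = 24.585 mm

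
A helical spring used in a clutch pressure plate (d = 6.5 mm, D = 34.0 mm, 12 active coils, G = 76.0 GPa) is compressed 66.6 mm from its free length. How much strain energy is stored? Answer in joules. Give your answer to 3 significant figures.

79.7 J

k = Gd⁴/(8D³N_a) = (76.0×10³)(6.5⁴)/(8·34.0³·12) = 35.955 N/mm
U = ½kδ² = 0.5 × 35.955 × 66.6² = 79740 N·mm = 79.74 J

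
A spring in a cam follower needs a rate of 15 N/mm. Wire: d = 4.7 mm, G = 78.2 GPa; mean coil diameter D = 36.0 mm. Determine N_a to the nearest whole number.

N_a = Gd⁴/(8D³k) = (78.2×10³ × 4.7⁴)/(8 × 36.0³ × 15)
    = 3.81591e+07 / 5.59872e+06 = 6.816 → 7 coils

7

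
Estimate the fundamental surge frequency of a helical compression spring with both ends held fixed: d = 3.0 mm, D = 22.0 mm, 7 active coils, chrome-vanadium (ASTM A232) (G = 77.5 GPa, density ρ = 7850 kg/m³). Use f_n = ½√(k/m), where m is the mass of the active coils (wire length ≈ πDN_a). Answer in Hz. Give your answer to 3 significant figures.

313 Hz

k = Gd⁴/(8D³N_a) = (77.5×10³)(3.0⁴)/(8·22.0³·7) = 10.528 N/mm = 10528 N/m
Wire length L = πDN_a = π·22.0·7 = 483.81 mm
m = ρ·(πd²/4)·L = 7850 × 7.0686×10⁻⁶ m² × 0.48381 m = 0.026846 kg
f_n = ½√(k/m) = 0.5·√(10528/0.026846) = 0.5·√(3.9216e+05) = 313.11 Hz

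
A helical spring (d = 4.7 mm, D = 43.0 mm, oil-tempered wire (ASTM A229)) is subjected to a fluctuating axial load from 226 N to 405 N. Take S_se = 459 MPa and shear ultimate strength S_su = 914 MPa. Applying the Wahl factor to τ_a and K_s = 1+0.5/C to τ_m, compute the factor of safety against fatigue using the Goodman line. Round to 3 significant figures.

C = D/d = 43.0/4.7 = 9.1489; K_W = (4C−1)/(4C−4)+0.615/C = 1.1593; K_s = 1+0.5/C = 1.0547
F_a = (F_max−F_min)/2 = 89.5 N; F_m = (F_max+F_min)/2 = 315.5 N
τ_a = K_W·8F_aD/(πd³) = 1.1593 × 94.393 = 109.43 MPa
τ_m = K_s·8F_mD/(πd³) = 1.0547 × 332.75 = 350.93 MPa
Goodman: 1/n_f = τ_a/S_se + τ_m/S_su = 109.43/459 + 350.93/914 = 0.23840 + 0.38395 = 0.62235
n_f = 1/0.62235 = 1.607

1.61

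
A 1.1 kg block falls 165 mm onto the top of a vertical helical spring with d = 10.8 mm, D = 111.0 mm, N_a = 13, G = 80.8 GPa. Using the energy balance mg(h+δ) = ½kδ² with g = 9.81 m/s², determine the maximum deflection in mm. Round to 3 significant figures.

22.9 mm

k = Gd⁴/(8D³N_a) = (80.8×10³)(10.8⁴)/(8·111.0³·13) = 7.7287 N/mm
W = mg = 1.1 × 9.81 = 10.791 N
½kδ² − Wδ − Wh = 0 → δ = (W + √(W² + 2kWh))/k
δ = (10.791 + √(116.45 + 27522))/7.7287 = (10.791 + 166.25)/7.7287 = 22.907 mm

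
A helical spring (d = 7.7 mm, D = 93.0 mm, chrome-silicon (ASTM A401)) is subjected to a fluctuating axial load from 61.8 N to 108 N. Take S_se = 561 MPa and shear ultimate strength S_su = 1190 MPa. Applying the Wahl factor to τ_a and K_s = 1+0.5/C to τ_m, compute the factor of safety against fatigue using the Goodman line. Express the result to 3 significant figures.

16.0

C = D/d = 93.0/7.7 = 12.0779; K_W = (4C−1)/(4C−4)+0.615/C = 1.1186; K_s = 1+0.5/C = 1.0414
F_a = (F_max−F_min)/2 = 23.1 N; F_m = (F_max+F_min)/2 = 84.9 N
τ_a = K_W·8F_aD/(πd³) = 1.1186 × 11.983 = 13.404 MPa
τ_m = K_s·8F_mD/(πd³) = 1.0414 × 44.041 = 45.864 MPa
Goodman: 1/n_f = τ_a/S_se + τ_m/S_su = 13.404/561 + 45.864/1190 = 0.02389 + 0.03854 = 0.062435
n_f = 1/0.062435 = 16.02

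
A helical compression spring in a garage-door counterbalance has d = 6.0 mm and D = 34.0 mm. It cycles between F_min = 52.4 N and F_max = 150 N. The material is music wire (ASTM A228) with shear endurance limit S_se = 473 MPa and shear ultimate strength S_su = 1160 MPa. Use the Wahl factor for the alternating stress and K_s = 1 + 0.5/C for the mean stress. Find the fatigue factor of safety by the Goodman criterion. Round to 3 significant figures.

11.0

C = D/d = 34.0/6.0 = 5.6667; K_W = (4C−1)/(4C−4)+0.615/C = 1.2692; K_s = 1+0.5/C = 1.0882
F_a = (F_max−F_min)/2 = 48.8 N; F_m = (F_max+F_min)/2 = 101.2 N
τ_a = K_W·8F_aD/(πd³) = 1.2692 × 19.561 = 24.827 MPa
τ_m = K_s·8F_mD/(πd³) = 1.0882 × 40.564 = 44.144 MPa
Goodman: 1/n_f = τ_a/S_se + τ_m/S_su = 24.827/473 + 44.144/1160 = 0.05249 + 0.03805 = 0.090544
n_f = 1/0.090544 = 11.04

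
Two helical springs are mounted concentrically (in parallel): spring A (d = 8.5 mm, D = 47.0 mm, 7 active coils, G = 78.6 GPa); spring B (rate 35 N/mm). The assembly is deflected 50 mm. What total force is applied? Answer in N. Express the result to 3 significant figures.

5280 N

k_A = Gd⁴/(8D³N_a) = (78.6×10³)(8.5⁴)/(8·47.0³·7) = 70.569 N/mm
Parallel: k_eq = 70.569 + 35 = 105.57 N/mm
F = k_eq·δ = 105.57·50 = 5278.5 N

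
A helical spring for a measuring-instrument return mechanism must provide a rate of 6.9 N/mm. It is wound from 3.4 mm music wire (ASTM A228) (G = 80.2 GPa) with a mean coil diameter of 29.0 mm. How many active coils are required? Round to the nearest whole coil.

N_a = Gd⁴/(8D³k) = (80.2×10³ × 3.4⁴)/(8 × 29.0³ × 6.9)
    = 1.07174e+07 / 1.34627e+06 = 7.961 → 8 coils

8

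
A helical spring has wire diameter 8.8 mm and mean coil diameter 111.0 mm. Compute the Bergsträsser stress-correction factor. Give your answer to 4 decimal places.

C = D/d = 111.0/8.8 = 12.6136
K_B = (4C+2)/(4C−3) = 52.455/47.455 = 1.1054

1.1054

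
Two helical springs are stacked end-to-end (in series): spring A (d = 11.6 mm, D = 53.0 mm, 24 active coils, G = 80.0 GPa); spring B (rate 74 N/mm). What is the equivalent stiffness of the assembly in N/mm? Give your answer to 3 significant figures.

30.1 N/mm

k_A = Gd⁴/(8D³N_a) = (80.0×10³)(11.6⁴)/(8·53.0³·24) = 50.675 N/mm
Series: 1/k_eq = 1/50.675 + 1/74 = 0.033247; k_eq = 30.078 N/mm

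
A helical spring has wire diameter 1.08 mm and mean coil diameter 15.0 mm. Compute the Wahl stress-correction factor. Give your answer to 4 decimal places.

1.1025

C = D/d = 15.0/1.08 = 13.8889
K_W = (4C−1)/(4C−4) + 0.615/C = 54.556/51.556 + 0.0443 = 1.1025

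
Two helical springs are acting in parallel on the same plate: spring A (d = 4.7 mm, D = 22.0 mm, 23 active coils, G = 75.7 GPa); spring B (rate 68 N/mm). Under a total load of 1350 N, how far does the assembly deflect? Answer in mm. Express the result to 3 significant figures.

15.5 mm

k_A = Gd⁴/(8D³N_a) = (75.7×10³)(4.7⁴)/(8·22.0³·23) = 18.854 N/mm
Parallel: k_eq = 18.854 + 68 = 86.854 N/mm
δ = F/k_eq = 1350/86.854 = 15.543 mm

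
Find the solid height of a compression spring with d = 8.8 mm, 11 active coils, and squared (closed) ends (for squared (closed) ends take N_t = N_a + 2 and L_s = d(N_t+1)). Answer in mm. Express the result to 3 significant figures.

squared (closed) ends: N_t = N_a + 2 = 11 + 2 = 13
L_s = d·(N_t+1) = 8.8 × 14 = 123.2 mm

123 mm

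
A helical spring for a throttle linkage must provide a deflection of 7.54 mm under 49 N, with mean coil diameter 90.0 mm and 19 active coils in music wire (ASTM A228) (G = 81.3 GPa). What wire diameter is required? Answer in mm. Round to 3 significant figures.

Required rate k = F/δ = 49/7.54 = 6.4987 N/mm
d = (8D³N_a·k / G)^(1/4) = (8·90.0³·19·6.4987 / (81.3×10³))^0.25
  = (8857.4)^0.25 = 9.7012 mm

9.70 mm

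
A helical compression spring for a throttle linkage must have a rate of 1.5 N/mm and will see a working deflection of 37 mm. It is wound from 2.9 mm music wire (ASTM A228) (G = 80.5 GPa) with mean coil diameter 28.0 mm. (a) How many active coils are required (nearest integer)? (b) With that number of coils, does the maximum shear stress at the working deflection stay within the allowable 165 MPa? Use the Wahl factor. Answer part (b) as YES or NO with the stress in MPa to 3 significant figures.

(a) 22 coils; (b) NO, τ_max = 183 MPa

N_a = Gd⁴/(8D³k) = (80.5×10³)(2.9⁴)/(8·28.0³·1.5) = 21.61 → N_a = 22
Actual rate k = Gd⁴/(8D³·22) = 1.4737 N/mm
Working load F = kδ = 1.4737·37 = 54.526 N
C = 28.0/2.9 = 9.6552; K_W = (4C−1)/(4C−4)+0.615/C = 1.1503
τ_max = K_W·8FD/(πd³) = 1.1503·159.41 = 183.37 MPa
τ_max > 165 MPa → exceeds allowable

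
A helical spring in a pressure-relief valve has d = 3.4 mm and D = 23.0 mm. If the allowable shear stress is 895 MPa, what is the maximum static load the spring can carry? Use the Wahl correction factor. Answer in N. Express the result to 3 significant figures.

492 N

C = D/d = 23.0/3.4 = 6.7647
K_W = (4C−1)/(4C−4) + 0.615/C = 26.059/23.059 + 0.0909 = 1.2210
τ_max = K·8FD/(πd³) → F_max = τ_allow·πd³/(8DK)
F_max = 895·π·3.4³/(8·23.0·1.2210) = 1.1051e+05/224.67 = 491.89 N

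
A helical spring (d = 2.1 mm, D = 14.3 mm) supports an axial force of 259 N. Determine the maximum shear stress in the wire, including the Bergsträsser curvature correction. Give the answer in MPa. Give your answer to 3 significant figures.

Spring index C = D/d = 14.3/2.1 = 6.8095
K_B = (4C+2)/(4C−3) = 29.238/24.238 = 1.2063
τ₀ = 8FD/(πd³) = 8·259·14.3/(π·2.1³) = 29629.6/29.094 = 1018.4 MPa
τ_max = K·τ₀ = 1.2063 × 1018.4 = 1228.5 MPa

1230 MPa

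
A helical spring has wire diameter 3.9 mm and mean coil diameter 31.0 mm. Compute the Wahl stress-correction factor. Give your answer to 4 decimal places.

1.1853

C = D/d = 31.0/3.9 = 7.9487
K_W = (4C−1)/(4C−4) + 0.615/C = 30.795/27.795 + 0.0774 = 1.1853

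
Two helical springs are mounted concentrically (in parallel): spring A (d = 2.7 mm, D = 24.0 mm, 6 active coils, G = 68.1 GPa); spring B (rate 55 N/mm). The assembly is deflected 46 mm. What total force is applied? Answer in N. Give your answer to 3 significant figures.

2780 N

k_A = Gd⁴/(8D³N_a) = (68.1×10³)(2.7⁴)/(8·24.0³·6) = 5.4542 N/mm
Parallel: k_eq = 5.4542 + 55 = 60.454 N/mm
F = k_eq·δ = 60.454·46 = 2780.9 N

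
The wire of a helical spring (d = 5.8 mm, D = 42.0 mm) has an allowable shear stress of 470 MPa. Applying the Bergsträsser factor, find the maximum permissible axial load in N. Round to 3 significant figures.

719 N

C = D/d = 42.0/5.8 = 7.2414
K_B = (4C+2)/(4C−3) = 30.966/25.966 = 1.1926
τ_max = K·8FD/(πd³) → F_max = τ_allow·πd³/(8DK)
F_max = 470·π·5.8³/(8·42.0·1.1926) = 2.8809e+05/400.7 = 718.97 N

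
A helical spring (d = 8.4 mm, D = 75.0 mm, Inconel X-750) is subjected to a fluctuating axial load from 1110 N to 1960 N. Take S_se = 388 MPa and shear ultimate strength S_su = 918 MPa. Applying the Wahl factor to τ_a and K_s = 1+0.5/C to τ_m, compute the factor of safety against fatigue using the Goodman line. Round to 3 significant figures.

1.02

C = D/d = 75.0/8.4 = 8.9286; K_W = (4C−1)/(4C−4)+0.615/C = 1.1635; K_s = 1+0.5/C = 1.0560
F_a = (F_max−F_min)/2 = 425 N; F_m = (F_max+F_min)/2 = 1535 N
τ_a = K_W·8F_aD/(πd³) = 1.1635 × 136.95 = 159.33 MPa
τ_m = K_s·8F_mD/(πd³) = 1.0560 × 494.62 = 522.32 MPa
Goodman: 1/n_f = τ_a/S_se + τ_m/S_su = 159.33/388 + 522.32/918 = 0.41066 + 0.56897 = 0.97963
n_f = 1/0.97963 = 1.021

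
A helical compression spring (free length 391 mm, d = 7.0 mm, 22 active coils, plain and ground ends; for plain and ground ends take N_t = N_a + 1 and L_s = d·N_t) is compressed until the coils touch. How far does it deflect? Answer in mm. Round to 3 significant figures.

N_t = 23; L_s = 7.0·23 = 161 mm
δ_solid = L₀ − L_s = 391 − 161 = 230 mm

230 mm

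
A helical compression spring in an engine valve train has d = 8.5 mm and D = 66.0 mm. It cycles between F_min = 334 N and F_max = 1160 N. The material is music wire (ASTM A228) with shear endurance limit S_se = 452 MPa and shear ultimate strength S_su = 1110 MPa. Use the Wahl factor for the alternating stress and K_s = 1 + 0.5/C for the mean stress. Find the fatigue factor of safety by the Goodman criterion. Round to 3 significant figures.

C = D/d = 66.0/8.5 = 7.7647; K_W = (4C−1)/(4C−4)+0.615/C = 1.1901; K_s = 1+0.5/C = 1.0644
F_a = (F_max−F_min)/2 = 413 N; F_m = (F_max+F_min)/2 = 747 N
τ_a = K_W·8F_aD/(πd³) = 1.1901 × 113.03 = 134.51 MPa
τ_m = K_s·8F_mD/(πd³) = 1.0644 × 204.43 = 217.6 MPa
Goodman: 1/n_f = τ_a/S_se + τ_m/S_su = 134.51/452 + 217.6/1110 = 0.29759 + 0.19603 = 0.49362
n_f = 1/0.49362 = 2.026

2.03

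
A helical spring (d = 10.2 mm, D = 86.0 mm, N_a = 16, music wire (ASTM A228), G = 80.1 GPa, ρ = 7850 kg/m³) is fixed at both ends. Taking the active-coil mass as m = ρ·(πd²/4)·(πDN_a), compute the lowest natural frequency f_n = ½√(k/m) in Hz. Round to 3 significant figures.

31.0 Hz

k = Gd⁴/(8D³N_a) = (80.1×10³)(10.2⁴)/(8·86.0³·16) = 10.649 N/mm = 10649 N/m
Wire length L = πDN_a = π·86.0·16 = 4322.8 mm
m = ρ·(πd²/4)·L = 7850 × 81.713×10⁻⁶ m² × 4.3228 m = 2.7729 kg
f_n = ½√(k/m) = 0.5·√(10649/2.7729) = 0.5·√(3840.6) = 30.986 Hz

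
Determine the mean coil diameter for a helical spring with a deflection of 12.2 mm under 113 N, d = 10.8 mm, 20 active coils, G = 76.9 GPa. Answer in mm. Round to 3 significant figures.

89.0 mm

Required rate k = F/δ = 113/12.2 = 9.2623 N/mm
D = (Gd⁴/(8N_a·k))^(1/3) = (76.9×10³·10.8⁴/(8·20·9.2623))^(1/3)
  = (705964)^(1/3) = 89.0419 mm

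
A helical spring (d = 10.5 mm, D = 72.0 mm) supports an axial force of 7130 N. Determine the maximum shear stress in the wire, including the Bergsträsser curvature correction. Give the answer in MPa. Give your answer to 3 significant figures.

1360 MPa

Spring index C = D/d = 72.0/10.5 = 6.8571
K_B = (4C+2)/(4C−3) = 29.429/24.429 = 1.2047
τ₀ = 8FD/(πd³) = 8·7130·72.0/(π·10.5³) = 4.10688e+06/3636.8 = 1129.3 MPa
τ_max = K·τ₀ = 1.2047 × 1129.3 = 1360.4 MPa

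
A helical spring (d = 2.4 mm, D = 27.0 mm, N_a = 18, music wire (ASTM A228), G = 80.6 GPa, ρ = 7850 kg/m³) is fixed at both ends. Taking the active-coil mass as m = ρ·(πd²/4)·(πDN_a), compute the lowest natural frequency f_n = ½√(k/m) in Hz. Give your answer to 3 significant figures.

66.0 Hz

k = Gd⁴/(8D³N_a) = (80.6×10³)(2.4⁴)/(8·27.0³·18) = 0.94347 N/mm = 943.47 N/m
Wire length L = πDN_a = π·27.0·18 = 1526.8 mm
m = ρ·(πd²/4)·L = 7850 × 4.5239×10⁻⁶ m² × 1.5268 m = 0.054221 kg
f_n = ½√(k/m) = 0.5·√(943.47/0.054221) = 0.5·√(17400) = 65.955 Hz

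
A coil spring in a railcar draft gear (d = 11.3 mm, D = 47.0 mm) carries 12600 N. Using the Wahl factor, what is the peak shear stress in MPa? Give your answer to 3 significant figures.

1450 MPa

Spring index C = D/d = 47.0/11.3 = 4.1593
K_W = (4C−1)/(4C−4) + 0.615/C = 15.637/12.637 + 0.1479 = 1.3853
τ₀ = 8FD/(πd³) = 8·12600·47.0/(π·11.3³) = 4.7376e+06/4533 = 1045.1 MPa
τ_max = K·τ₀ = 1.3853 × 1045.1 = 1447.8 MPa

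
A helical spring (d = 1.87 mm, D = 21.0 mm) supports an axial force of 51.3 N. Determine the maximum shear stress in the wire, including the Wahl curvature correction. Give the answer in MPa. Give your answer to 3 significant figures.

Spring index C = D/d = 21.0/1.87 = 11.2299
K_W = (4C−1)/(4C−4) + 0.615/C = 43.920/40.920 + 0.0548 = 1.1281
τ₀ = 8FD/(πd³) = 8·51.3·21.0/(π·1.87³) = 8618.4/20.544 = 419.52 MPa
τ_max = K·τ₀ = 1.1281 × 419.52 = 473.25 MPa

473 MPa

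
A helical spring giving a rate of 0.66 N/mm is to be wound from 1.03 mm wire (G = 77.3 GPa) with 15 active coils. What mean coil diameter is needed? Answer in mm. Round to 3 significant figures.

D = (Gd⁴/(8N_a·k))^(1/3) = (77.3×10³·1.03⁴/(8·15·0.66))^(1/3)
  = (1098.51)^(1/3) = 10.3181 mm

10.3 mm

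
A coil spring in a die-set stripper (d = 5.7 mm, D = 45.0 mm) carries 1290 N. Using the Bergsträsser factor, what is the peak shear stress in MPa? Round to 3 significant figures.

938 MPa

Spring index C = D/d = 45.0/5.7 = 7.8947
K_B = (4C+2)/(4C−3) = 33.579/28.579 = 1.1750
τ₀ = 8FD/(πd³) = 8·1290·45.0/(π·5.7³) = 464400/581.8 = 798.21 MPa
τ_max = K·τ₀ = 1.1750 × 798.21 = 937.86 MPa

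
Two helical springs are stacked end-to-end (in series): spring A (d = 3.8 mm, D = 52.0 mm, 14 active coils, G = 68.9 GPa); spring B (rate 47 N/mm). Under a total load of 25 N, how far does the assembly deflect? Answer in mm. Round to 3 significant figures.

k_A = Gd⁴/(8D³N_a) = (68.9×10³)(3.8⁴)/(8·52.0³·14) = 0.91227 N/mm
Series: 1/k_eq = 1/0.91227 + 1/47 = 1.1174; k_eq = 0.8949 N/mm
δ = F/k_eq = 25/0.8949 = 27.936 mm

27.9 mm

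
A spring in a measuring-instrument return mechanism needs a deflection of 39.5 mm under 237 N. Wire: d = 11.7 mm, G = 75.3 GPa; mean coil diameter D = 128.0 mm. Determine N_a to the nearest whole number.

Required rate k = F/δ = 237/39.5 = 6 N/mm
N_a = Gd⁴/(8D³k) = (75.3×10³ × 11.7⁴)/(8 × 128.0³ × 6)
    = 1.41104e+09 / 1.00663e+08 = 14.02 → 14 coils

14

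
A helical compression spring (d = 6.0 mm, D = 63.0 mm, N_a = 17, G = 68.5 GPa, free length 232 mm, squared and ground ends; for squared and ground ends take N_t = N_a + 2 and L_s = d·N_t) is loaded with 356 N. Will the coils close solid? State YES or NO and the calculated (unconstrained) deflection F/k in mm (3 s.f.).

k = Gd⁴/(8D³N_a) = (68.5×10³)(6.0⁴)/(8·63.0³·17) = 2.6106 N/mm
N_t = 19; L_s = 6.0·19 = 114 mm; δ_solid = L₀ − L_s = 232 − 114 = 118 mm
δ = F/k = 356/2.6106 = 136.37 mm
δ ≥ δ_solid → spring goes solid

YES, δ = 136 mm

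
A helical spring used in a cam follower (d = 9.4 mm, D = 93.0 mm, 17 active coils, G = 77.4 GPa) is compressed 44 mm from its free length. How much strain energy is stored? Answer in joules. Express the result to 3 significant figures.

k = Gd⁴/(8D³N_a) = (77.4×10³)(9.4⁴)/(8·93.0³·17) = 5.5241 N/mm
U = ½kδ² = 0.5 × 5.5241 × 44² = 5347.4 N·mm = 5.3474 J

5.35 J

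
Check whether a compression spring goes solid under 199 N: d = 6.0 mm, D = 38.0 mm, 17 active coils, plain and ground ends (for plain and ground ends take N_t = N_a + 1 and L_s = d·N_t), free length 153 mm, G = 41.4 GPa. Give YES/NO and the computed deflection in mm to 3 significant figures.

NO, δ = 27.7 mm

k = Gd⁴/(8D³N_a) = (41.4×10³)(6.0⁴)/(8·38.0³·17) = 7.1898 N/mm
N_t = 18; L_s = 6.0·18 = 108 mm; δ_solid = L₀ − L_s = 153 − 108 = 45 mm
δ = F/k = 199/7.1898 = 27.678 mm
δ < δ_solid → spring does not go solid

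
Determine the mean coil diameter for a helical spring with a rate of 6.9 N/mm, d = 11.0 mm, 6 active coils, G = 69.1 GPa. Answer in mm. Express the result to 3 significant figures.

D = (Gd⁴/(8N_a·k))^(1/3) = (69.1×10³·11.0⁴/(8·6·6.9))^(1/3)
  = (3.05463e+06)^(1/3) = 145.0951 mm

145 mm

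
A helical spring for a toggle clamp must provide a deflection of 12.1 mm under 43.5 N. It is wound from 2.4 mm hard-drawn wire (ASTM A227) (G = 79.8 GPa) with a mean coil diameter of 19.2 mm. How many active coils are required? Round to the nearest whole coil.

Required rate k = F/δ = 43.5/12.1 = 3.595 N/mm
N_a = Gd⁴/(8D³k) = (79.8×10³ × 2.4⁴)/(8 × 19.2³ × 3.595)
    = 2.64757e+06 / 203562 = 13.01 → 13 coils

13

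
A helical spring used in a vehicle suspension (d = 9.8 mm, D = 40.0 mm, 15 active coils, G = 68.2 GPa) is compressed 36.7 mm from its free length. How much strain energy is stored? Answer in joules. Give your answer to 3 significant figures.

55.2 J

k = Gd⁴/(8D³N_a) = (68.2×10³)(9.8⁴)/(8·40.0³·15) = 81.908 N/mm
U = ½kδ² = 0.5 × 81.908 × 36.7² = 55161 N·mm = 55.161 J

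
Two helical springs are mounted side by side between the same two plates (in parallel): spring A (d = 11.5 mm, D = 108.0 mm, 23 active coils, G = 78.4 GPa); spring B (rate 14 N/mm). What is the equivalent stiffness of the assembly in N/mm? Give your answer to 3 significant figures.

k_A = Gd⁴/(8D³N_a) = (78.4×10³)(11.5⁴)/(8·108.0³·23) = 5.9159 N/mm
Parallel: k_eq = 5.9159 + 14 = 19.916 N/mm

19.9 N/mm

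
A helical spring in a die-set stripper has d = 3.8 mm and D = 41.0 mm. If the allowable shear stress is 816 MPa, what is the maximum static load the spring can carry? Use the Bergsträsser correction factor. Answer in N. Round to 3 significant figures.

381 N

C = D/d = 41.0/3.8 = 10.7895
K_B = (4C+2)/(4C−3) = 45.158/40.158 = 1.1245
τ_max = K·8FD/(πd³) → F_max = τ_allow·πd³/(8DK)
F_max = 816·π·3.8³/(8·41.0·1.1245) = 1.4067e+05/368.84 = 381.38 N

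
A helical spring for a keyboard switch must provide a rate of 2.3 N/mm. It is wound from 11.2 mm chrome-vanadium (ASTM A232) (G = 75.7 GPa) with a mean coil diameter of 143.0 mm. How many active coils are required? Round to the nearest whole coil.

22

N_a = Gd⁴/(8D³k) = (75.7×10³ × 11.2⁴)/(8 × 143.0³ × 2.3)
    = 1.19115e+09 / 5.38054e+07 = 22.14 → 22 coils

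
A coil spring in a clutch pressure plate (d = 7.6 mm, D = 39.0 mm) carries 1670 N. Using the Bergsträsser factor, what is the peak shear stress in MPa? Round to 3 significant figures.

Spring index C = D/d = 39.0/7.6 = 5.1316
K_B = (4C+2)/(4C−3) = 22.526/17.526 = 1.2853
τ₀ = 8FD/(πd³) = 8·1670·39.0/(π·7.6³) = 521040/1379.1 = 377.82 MPa
τ_max = K·τ₀ = 1.2853 × 377.82 = 485.6 MPa

486 MPa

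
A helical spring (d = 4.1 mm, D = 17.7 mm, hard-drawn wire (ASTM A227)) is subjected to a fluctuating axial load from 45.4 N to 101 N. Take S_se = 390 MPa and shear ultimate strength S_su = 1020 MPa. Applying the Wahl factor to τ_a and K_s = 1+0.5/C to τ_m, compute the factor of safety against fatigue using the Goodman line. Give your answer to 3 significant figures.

C = D/d = 17.7/4.1 = 4.3171; K_W = (4C−1)/(4C−4)+0.615/C = 1.3686; K_s = 1+0.5/C = 1.1158
F_a = (F_max−F_min)/2 = 27.8 N; F_m = (F_max+F_min)/2 = 73.2 N
τ_a = K_W·8F_aD/(πd³) = 1.3686 × 18.181 = 24.881 MPa
τ_m = K_s·8F_mD/(πd³) = 1.1158 × 47.871 = 53.415 MPa
Goodman: 1/n_f = τ_a/S_se + τ_m/S_su = 24.881/390 + 53.415/1020 = 0.06380 + 0.05237 = 0.11617
n_f = 1/0.11617 = 8.608

8.61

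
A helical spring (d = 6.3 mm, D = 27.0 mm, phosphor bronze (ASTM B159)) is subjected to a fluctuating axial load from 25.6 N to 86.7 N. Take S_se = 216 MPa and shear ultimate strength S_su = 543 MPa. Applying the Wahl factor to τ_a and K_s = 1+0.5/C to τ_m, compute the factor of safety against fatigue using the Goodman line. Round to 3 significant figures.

11.8

C = D/d = 27.0/6.3 = 4.2857; K_W = (4C−1)/(4C−4)+0.615/C = 1.3718; K_s = 1+0.5/C = 1.1167
F_a = (F_max−F_min)/2 = 30.55 N; F_m = (F_max+F_min)/2 = 56.15 N
τ_a = K_W·8F_aD/(πd³) = 1.3718 × 8.4003 = 11.523 MPa
τ_m = K_s·8F_mD/(πd³) = 1.1167 × 15.439 = 17.241 MPa
Goodman: 1/n_f = τ_a/S_se + τ_m/S_su = 11.523/216 + 17.241/543 = 0.05335 + 0.03175 = 0.085099
n_f = 1/0.085099 = 11.75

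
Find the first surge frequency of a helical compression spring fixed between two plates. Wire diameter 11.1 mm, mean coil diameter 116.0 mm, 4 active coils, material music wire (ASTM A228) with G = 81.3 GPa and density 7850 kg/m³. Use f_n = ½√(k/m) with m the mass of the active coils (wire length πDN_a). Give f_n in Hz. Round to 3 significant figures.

74.7 Hz

k = Gd⁴/(8D³N_a) = (81.3×10³)(11.1⁴)/(8·116.0³·4) = 24.709 N/mm = 24709 N/m
Wire length L = πDN_a = π·116.0·4 = 1457.7 mm
m = ρ·(πd²/4)·L = 7850 × 96.769×10⁻⁶ m² × 1.4577 m = 1.1073 kg
f_n = ½√(k/m) = 0.5·√(24709/1.1073) = 0.5·√(22314) = 74.69 Hz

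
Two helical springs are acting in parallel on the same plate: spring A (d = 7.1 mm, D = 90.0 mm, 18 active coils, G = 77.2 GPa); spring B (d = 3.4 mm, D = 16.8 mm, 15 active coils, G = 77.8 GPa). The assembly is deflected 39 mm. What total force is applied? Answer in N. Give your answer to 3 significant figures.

785 N

k_A = Gd⁴/(8D³N_a) = (77.2×10³)(7.1⁴)/(8·90.0³·18) = 1.8688 N/mm
k_B = Gd⁴/(8D³N_a) = (77.8×10³)(3.4⁴)/(8·16.8³·15) = 18.272 N/mm
Parallel: k_eq = 1.8688 + 18.272 = 20.141 N/mm
F = k_eq·δ = 20.141·39 = 785.49 N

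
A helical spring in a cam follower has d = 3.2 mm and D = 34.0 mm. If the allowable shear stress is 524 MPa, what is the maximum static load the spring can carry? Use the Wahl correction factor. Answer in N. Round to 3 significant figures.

C = D/d = 34.0/3.2 = 10.6250
K_W = (4C−1)/(4C−4) + 0.615/C = 41.500/38.500 + 0.0579 = 1.1358
τ_max = K·8FD/(πd³) → F_max = τ_allow·πd³/(8DK)
F_max = 524·π·3.2³/(8·34.0·1.1358) = 53943/308.94 = 174.61 N

175 N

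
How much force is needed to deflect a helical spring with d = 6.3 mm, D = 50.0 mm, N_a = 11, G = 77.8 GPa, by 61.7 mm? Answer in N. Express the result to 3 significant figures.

k = Gd⁴/(8D³N_a) = (77.8×10³)(6.3⁴)/(8·50.0³·11) = 11.142 N/mm
F = k·δ = 11.142 × 61.7 = 687.44 N

687 N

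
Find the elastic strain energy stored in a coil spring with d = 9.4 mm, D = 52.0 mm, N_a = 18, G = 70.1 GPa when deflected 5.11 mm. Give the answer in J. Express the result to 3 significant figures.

k = Gd⁴/(8D³N_a) = (70.1×10³)(9.4⁴)/(8·52.0³·18) = 27.031 N/mm
U = ½kδ² = 0.5 × 27.031 × 5.11² = 352.91 N·mm = 0.35291 J

0.353 J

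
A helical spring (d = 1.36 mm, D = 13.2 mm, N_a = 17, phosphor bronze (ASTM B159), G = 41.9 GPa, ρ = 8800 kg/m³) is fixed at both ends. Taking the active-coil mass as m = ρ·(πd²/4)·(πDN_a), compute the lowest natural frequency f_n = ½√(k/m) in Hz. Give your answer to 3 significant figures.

113 Hz

k = Gd⁴/(8D³N_a) = (41.9×10³)(1.36⁴)/(8·13.2³·17) = 0.45826 N/mm = 458.26 N/m
Wire length L = πDN_a = π·13.2·17 = 704.97 mm
m = ρ·(πd²/4)·L = 8800 × 1.4527×10⁻⁶ m² × 0.70497 m = 0.009012 kg
f_n = ½√(k/m) = 0.5·√(458.26/0.009012) = 0.5·√(50849) = 112.75 Hz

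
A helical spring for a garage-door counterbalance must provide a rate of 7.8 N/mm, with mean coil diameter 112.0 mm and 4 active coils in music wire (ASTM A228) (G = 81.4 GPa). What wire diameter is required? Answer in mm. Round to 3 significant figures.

8.10 mm

d = (8D³N_a·k / G)^(1/4) = (8·112.0³·4·7.8 / (81.4×10³))^0.25
  = (4308)^0.25 = 8.1016 mm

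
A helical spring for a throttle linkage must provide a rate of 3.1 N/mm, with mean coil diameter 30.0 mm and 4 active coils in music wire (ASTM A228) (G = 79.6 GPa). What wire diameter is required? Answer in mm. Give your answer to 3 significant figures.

2.41 mm

d = (8D³N_a·k / G)^(1/4) = (8·30.0³·4·3.1 / (79.6×10³))^0.25
  = (33.648)^0.25 = 2.4085 mm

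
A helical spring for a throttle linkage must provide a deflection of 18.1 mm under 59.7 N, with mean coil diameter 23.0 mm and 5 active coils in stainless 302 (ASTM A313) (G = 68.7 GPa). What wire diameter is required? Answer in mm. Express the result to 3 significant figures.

2.20 mm

Required rate k = F/δ = 59.7/18.1 = 3.2983 N/mm
d = (8D³N_a·k / G)^(1/4) = (8·23.0³·5·3.2983 / (68.7×10³))^0.25
  = (23.366)^0.25 = 2.1986 mm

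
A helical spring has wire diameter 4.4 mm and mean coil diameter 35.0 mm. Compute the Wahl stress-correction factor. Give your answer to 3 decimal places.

1.185

C = D/d = 35.0/4.4 = 7.9545
K_W = (4C−1)/(4C−4) + 0.615/C = 30.818/27.818 + 0.0773 = 1.1852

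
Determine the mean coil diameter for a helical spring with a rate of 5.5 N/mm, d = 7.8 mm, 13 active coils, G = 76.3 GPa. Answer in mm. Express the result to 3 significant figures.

D = (Gd⁴/(8N_a·k))^(1/3) = (76.3×10³·7.8⁴/(8·13·5.5))^(1/3)
  = (493750)^(1/3) = 79.0379 mm

79.0 mm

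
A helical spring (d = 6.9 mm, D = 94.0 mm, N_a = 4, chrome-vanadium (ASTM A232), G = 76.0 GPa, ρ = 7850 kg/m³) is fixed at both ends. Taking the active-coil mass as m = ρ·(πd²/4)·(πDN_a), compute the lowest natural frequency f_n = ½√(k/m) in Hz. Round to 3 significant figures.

k = Gd⁴/(8D³N_a) = (76.0×10³)(6.9⁴)/(8·94.0³·4) = 6.4815 N/mm = 6481.5 N/m
Wire length L = πDN_a = π·94.0·4 = 1181.2 mm
m = ρ·(πd²/4)·L = 7850 × 37.393×10⁻⁶ m² × 1.1812 m = 0.34673 kg
f_n = ½√(k/m) = 0.5·√(6481.5/0.34673) = 0.5·√(18693) = 68.361 Hz

68.4 Hz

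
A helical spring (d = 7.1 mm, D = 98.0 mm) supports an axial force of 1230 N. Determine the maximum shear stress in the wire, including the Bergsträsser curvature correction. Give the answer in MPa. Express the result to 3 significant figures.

940 MPa

Spring index C = D/d = 98.0/7.1 = 13.8028
K_B = (4C+2)/(4C−3) = 57.211/52.211 = 1.0958
τ₀ = 8FD/(πd³) = 8·1230·98.0/(π·7.1³) = 964320/1124.4 = 857.62 MPa
τ_max = K·τ₀ = 1.0958 × 857.62 = 939.75 MPa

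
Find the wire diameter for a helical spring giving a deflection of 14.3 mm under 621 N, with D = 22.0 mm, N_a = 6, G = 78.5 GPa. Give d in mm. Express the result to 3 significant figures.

Required rate k = F/δ = 621/14.3 = 43.427 N/mm
d = (8D³N_a·k / G)^(1/4) = (8·22.0³·6·43.427 / (78.5×10³))^0.25
  = (282.75)^0.25 = 4.1006 mm

4.10 mm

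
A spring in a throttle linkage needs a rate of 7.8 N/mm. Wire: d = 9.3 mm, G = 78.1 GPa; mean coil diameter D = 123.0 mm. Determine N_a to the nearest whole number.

N_a = Gd⁴/(8D³k) = (78.1×10³ × 9.3⁴)/(8 × 123.0³ × 7.8)
    = 5.84229e+08 / 1.16118e+08 = 5.031 → 5 coils

5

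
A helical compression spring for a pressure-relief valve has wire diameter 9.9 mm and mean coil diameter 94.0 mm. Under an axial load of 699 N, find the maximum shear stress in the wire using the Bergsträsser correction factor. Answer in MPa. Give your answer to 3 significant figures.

197 MPa

Spring index C = D/d = 94.0/9.9 = 9.4949
K_B = (4C+2)/(4C−3) = 39.980/34.980 = 1.1429
τ₀ = 8FD/(πd³) = 8·699·94.0/(π·9.9³) = 525648/3048.3 = 172.44 MPa
τ_max = K·τ₀ = 1.1429 × 172.44 = 197.09 MPa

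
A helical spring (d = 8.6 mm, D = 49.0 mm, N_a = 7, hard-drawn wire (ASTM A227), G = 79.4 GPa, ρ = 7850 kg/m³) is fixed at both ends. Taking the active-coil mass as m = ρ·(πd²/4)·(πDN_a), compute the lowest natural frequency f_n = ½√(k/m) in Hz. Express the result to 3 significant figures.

k = Gd⁴/(8D³N_a) = (79.4×10³)(8.6⁴)/(8·49.0³·7) = 65.923 N/mm = 65923 N/m
Wire length L = πDN_a = π·49.0·7 = 1077.6 mm
m = ρ·(πd²/4)·L = 7850 × 58.088×10⁻⁶ m² × 1.0776 m = 0.49136 kg
f_n = ½√(k/m) = 0.5·√(65923/0.49136) = 0.5·√(1.3416e+05) = 183.14 Hz

183 Hz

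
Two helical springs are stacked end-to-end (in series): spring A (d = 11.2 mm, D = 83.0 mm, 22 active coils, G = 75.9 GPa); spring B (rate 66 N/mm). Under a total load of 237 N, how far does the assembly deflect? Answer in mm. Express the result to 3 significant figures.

k_A = Gd⁴/(8D³N_a) = (75.9×10³)(11.2⁴)/(8·83.0³·22) = 11.868 N/mm
Series: 1/k_eq = 1/11.868 + 1/66 = 0.099414; k_eq = 10.059 N/mm
δ = F/k_eq = 237/10.059 = 23.561 mm

23.6 mm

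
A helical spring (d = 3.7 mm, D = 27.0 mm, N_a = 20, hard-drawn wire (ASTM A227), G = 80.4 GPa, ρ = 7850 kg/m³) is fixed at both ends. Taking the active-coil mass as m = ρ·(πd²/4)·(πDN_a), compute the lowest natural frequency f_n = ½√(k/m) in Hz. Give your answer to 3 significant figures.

91.4 Hz

k = Gd⁴/(8D³N_a) = (80.4×10³)(3.7⁴)/(8·27.0³·20) = 4.7847 N/mm = 4784.7 N/m
Wire length L = πDN_a = π·27.0·20 = 1696.5 mm
m = ρ·(πd²/4)·L = 7850 × 10.752×10⁻⁶ m² × 1.6965 m = 0.14319 kg
f_n = ½√(k/m) = 0.5·√(4784.7/0.14319) = 0.5·√(33415) = 91.399 Hz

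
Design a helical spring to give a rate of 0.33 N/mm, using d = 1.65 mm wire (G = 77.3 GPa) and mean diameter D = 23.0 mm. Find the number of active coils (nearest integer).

18

N_a = Gd⁴/(8D³k) = (77.3×10³ × 1.65⁴)/(8 × 23.0³ × 0.33)
    = 572948 / 32120.9 = 17.84 → 18 coils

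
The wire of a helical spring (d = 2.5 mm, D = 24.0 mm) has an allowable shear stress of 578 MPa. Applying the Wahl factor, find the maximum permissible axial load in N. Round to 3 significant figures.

C = D/d = 24.0/2.5 = 9.6000
K_W = (4C−1)/(4C−4) + 0.615/C = 37.400/34.400 + 0.0641 = 1.1513
τ_max = K·8FD/(πd³) → F_max = τ_allow·πd³/(8DK)
F_max = 578·π·2.5³/(8·24.0·1.1513) = 28373/221.04 = 128.36 N

128 N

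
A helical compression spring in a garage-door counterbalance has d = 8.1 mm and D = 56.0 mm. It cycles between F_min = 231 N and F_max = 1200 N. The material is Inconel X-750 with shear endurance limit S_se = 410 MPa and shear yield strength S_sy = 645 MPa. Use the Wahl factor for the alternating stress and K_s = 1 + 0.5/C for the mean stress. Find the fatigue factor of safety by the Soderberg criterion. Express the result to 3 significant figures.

1.42

C = D/d = 56.0/8.1 = 6.9136; K_W = (4C−1)/(4C−4)+0.615/C = 1.2158; K_s = 1+0.5/C = 1.0723
F_a = (F_max−F_min)/2 = 484.5 N; F_m = (F_max+F_min)/2 = 715.5 N
τ_a = K_W·8F_aD/(πd³) = 1.2158 × 130.01 = 158.06 MPa
τ_m = K_s·8F_mD/(πd³) = 1.0723 × 191.99 = 205.88 MPa
Soderberg: 1/n_f = τ_a/S_se + τ_m/S_sy = 158.06/410 + 205.88/645 = 0.38551 + 0.31919 = 0.7047
n_f = 1/0.7047 = 1.419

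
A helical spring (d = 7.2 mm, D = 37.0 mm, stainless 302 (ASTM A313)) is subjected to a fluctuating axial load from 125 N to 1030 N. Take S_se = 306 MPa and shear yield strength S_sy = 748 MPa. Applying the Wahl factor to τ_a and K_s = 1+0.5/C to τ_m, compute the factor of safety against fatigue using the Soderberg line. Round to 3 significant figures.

C = D/d = 37.0/7.2 = 5.1389; K_W = (4C−1)/(4C−4)+0.615/C = 1.3009; K_s = 1+0.5/C = 1.0973
F_a = (F_max−F_min)/2 = 452.5 N; F_m = (F_max+F_min)/2 = 577.5 N
τ_a = K_W·8F_aD/(πd³) = 1.3009 × 114.23 = 148.59 MPa
τ_m = K_s·8F_mD/(πd³) = 1.0973 × 145.78 = 159.96 MPa
Soderberg: 1/n_f = τ_a/S_se + τ_m/S_sy = 148.59/306 + 159.96/748 = 0.48560 + 0.21385 = 0.69946
n_f = 1/0.69946 = 1.43

1.43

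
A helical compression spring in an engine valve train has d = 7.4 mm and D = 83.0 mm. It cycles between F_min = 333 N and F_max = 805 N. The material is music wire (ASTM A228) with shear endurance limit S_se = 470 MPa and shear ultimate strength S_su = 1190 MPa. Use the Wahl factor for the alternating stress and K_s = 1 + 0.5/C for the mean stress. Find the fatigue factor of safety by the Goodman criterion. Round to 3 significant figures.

1.80

C = D/d = 83.0/7.4 = 11.2162; K_W = (4C−1)/(4C−4)+0.615/C = 1.1282; K_s = 1+0.5/C = 1.0446
F_a = (F_max−F_min)/2 = 236 N; F_m = (F_max+F_min)/2 = 569 N
τ_a = K_W·8F_aD/(πd³) = 1.1282 × 123.09 = 138.88 MPa
τ_m = K_s·8F_mD/(πd³) = 1.0446 × 296.78 = 310.01 MPa
Goodman: 1/n_f = τ_a/S_se + τ_m/S_su = 138.88/470 + 310.01/1190 = 0.29549 + 0.26051 = 0.556
n_f = 1/0.556 = 1.799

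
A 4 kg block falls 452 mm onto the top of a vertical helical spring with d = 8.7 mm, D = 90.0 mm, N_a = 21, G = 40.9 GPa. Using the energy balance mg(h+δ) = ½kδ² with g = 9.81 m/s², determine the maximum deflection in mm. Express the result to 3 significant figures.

158 mm

k = Gd⁴/(8D³N_a) = (40.9×10³)(8.7⁴)/(8·90.0³·21) = 1.9132 N/mm
W = mg = 4 × 9.81 = 39.24 N
½kδ² − Wδ − Wh = 0 → δ = (W + √(W² + 2kWh))/k
δ = (39.24 + √(1539.8 + 67867.4))/1.9132 = (39.24 + 263.45)/1.9132 = 158.21 mm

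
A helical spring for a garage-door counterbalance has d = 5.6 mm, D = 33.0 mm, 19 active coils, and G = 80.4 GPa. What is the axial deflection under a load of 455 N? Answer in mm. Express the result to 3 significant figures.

k = Gd⁴/(8D³N_a) = (80.4×10³)(5.6⁴)/(8·33.0³·19) = 14.475 N/mm
δ = F/k = 455 / 14.475 = 31.433 mm

31.4 mm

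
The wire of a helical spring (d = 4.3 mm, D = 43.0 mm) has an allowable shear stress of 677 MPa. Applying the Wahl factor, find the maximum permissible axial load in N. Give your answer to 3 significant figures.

C = D/d = 43.0/4.3 = 10.0000
K_W = (4C−1)/(4C−4) + 0.615/C = 39.000/36.000 + 0.0615 = 1.1448
τ_max = K·8FD/(πd³) → F_max = τ_allow·πd³/(8DK)
F_max = 677·π·4.3³/(8·43.0·1.1448) = 1.691e+05/393.82 = 429.38 N

429 N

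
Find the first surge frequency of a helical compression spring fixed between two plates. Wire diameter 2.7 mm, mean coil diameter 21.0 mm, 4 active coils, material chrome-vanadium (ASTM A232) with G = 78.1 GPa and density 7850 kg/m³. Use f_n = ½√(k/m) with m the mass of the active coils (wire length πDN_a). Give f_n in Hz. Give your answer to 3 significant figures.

543 Hz

k = Gd⁴/(8D³N_a) = (78.1×10³)(2.7⁴)/(8·21.0³·4) = 14.005 N/mm = 14005 N/m
Wire length L = πDN_a = π·21.0·4 = 263.89 mm
m = ρ·(πd²/4)·L = 7850 × 5.7256×10⁻⁶ m² × 0.26389 m = 0.011861 kg
f_n = ½√(k/m) = 0.5·√(14005/0.011861) = 0.5·√(1.1808e+06) = 543.33 Hz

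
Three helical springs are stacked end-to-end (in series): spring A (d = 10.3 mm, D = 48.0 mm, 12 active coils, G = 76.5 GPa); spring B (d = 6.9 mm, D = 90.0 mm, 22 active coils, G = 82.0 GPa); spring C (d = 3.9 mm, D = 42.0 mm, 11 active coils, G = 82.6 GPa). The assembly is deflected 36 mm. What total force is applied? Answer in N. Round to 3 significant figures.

34.5 N

k_A = Gd⁴/(8D³N_a) = (76.5×10³)(10.3⁴)/(8·48.0³·12) = 81.099 N/mm
k_B = Gd⁴/(8D³N_a) = (82.0×10³)(6.9⁴)/(8·90.0³·22) = 1.4487 N/mm
k_C = Gd⁴/(8D³N_a) = (82.6×10³)(3.9⁴)/(8·42.0³·11) = 2.9309 N/mm
Series: 1/k_eq = 1/81.099 + 1/1.4487 + 1/2.9309 = 1.0438; k_eq = 0.95803 N/mm
F = k_eq·δ = 0.95803·36 = 34.489 N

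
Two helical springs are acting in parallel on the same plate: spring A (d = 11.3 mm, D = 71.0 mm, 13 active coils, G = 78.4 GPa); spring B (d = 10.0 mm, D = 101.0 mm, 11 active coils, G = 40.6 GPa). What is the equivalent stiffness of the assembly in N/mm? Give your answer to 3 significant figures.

38.8 N/mm

k_A = Gd⁴/(8D³N_a) = (78.4×10³)(11.3⁴)/(8·71.0³·13) = 34.342 N/mm
k_B = Gd⁴/(8D³N_a) = (40.6×10³)(10.0⁴)/(8·101.0³·11) = 4.478 N/mm
Parallel: k_eq = 34.342 + 4.478 = 38.82 N/mm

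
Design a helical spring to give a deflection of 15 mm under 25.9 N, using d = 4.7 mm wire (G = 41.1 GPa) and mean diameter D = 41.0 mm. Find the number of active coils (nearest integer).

Required rate k = F/δ = 25.9/15 = 1.7267 N/mm
N_a = Gd⁴/(8D³k) = (41.1×10³ × 4.7⁴)/(8 × 41.0³ × 1.7267)
    = 2.00555e+07 / 952029 = 21.07 → 21 coils

21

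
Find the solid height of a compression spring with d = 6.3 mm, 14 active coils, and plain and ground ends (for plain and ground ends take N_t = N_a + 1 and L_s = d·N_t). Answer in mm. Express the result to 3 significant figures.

94.5 mm

plain and ground ends: N_t = N_a + 1 = 14 + 1 = 15
L_s = d·N_t = 6.3 × 15 = 94.5 mm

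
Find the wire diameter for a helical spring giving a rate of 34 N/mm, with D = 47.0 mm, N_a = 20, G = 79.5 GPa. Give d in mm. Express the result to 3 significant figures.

d = (8D³N_a·k / G)^(1/4) = (8·47.0³·20·34 / (79.5×10³))^0.25
  = (7104.4)^0.25 = 9.1808 mm

9.18 mm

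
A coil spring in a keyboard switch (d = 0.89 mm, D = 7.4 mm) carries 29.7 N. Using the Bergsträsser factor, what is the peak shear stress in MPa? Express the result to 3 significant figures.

Spring index C = D/d = 7.4/0.89 = 8.3146
K_B = (4C+2)/(4C−3) = 35.258/30.258 = 1.1652
τ₀ = 8FD/(πd³) = 8·29.7·7.4/(π·0.89³) = 1758.24/2.2147 = 793.89 MPa
τ_max = K·τ₀ = 1.1652 × 793.89 = 925.07 MPa

925 MPa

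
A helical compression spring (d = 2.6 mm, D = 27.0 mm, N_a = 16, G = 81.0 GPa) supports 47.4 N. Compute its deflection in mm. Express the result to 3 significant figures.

32.3 mm

k = Gd⁴/(8D³N_a) = (81.0×10³)(2.6⁴)/(8·27.0³·16) = 1.4692 N/mm
δ = F/k = 47.4 / 1.4692 = 32.263 mm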